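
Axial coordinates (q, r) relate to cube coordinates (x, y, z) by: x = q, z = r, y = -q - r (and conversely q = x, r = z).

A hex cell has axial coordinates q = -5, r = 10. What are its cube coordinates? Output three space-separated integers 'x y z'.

x = q = -5
z = r = 10
y = -x - z = -(-5) - (10) = -5

Answer: -5 -5 10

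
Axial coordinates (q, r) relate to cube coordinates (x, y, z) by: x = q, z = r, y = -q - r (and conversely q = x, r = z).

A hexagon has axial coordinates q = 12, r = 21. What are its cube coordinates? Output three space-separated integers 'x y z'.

x = q = 12
z = r = 21
y = -x - z = -(12) - (21) = -33

Answer: 12 -33 21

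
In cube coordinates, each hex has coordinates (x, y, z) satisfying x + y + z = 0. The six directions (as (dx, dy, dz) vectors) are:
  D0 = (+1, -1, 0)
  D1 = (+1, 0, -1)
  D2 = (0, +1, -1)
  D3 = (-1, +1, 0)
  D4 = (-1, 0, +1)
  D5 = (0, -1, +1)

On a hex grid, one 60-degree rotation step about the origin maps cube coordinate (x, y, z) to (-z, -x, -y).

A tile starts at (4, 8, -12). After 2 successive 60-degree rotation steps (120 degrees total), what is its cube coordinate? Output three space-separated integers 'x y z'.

Start: (4, 8, -12)
Step 1: (4, 8, -12) -> (-(-12), -(4), -(8)) = (12, -4, -8)
Step 2: (12, -4, -8) -> (-(-8), -(12), -(-4)) = (8, -12, 4)

Answer: 8 -12 4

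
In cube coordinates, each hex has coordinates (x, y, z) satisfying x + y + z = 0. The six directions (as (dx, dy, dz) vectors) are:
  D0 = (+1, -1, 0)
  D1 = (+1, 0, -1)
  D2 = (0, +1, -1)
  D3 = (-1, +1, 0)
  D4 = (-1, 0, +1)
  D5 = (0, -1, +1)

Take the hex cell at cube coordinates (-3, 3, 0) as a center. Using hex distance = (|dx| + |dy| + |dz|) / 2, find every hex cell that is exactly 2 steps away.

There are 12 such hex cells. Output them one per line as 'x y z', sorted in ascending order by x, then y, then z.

Walk ring at distance 2 from (-3, 3, 0):
Start at center + D4*2 = (-5, 3, 2)
  hex 0: (-5, 3, 2)
  hex 1: (-4, 2, 2)
  hex 2: (-3, 1, 2)
  hex 3: (-2, 1, 1)
  hex 4: (-1, 1, 0)
  hex 5: (-1, 2, -1)
  hex 6: (-1, 3, -2)
  hex 7: (-2, 4, -2)
  hex 8: (-3, 5, -2)
  hex 9: (-4, 5, -1)
  hex 10: (-5, 5, 0)
  hex 11: (-5, 4, 1)
Sorted: 12 hexes.

Answer: -5 3 2
-5 4 1
-5 5 0
-4 2 2
-4 5 -1
-3 1 2
-3 5 -2
-2 1 1
-2 4 -2
-1 1 0
-1 2 -1
-1 3 -2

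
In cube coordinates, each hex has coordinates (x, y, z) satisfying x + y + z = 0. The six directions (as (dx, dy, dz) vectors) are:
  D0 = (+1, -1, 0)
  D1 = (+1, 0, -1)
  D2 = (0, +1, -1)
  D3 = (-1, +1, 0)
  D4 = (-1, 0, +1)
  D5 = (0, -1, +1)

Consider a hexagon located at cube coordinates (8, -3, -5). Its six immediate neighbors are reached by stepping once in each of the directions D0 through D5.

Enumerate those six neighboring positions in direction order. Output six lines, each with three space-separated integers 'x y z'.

Center: (8, -3, -5). Add each direction:
  D0: (8, -3, -5) + (1, -1, 0) = (9, -4, -5)
  D1: (8, -3, -5) + (1, 0, -1) = (9, -3, -6)
  D2: (8, -3, -5) + (0, 1, -1) = (8, -2, -6)
  D3: (8, -3, -5) + (-1, 1, 0) = (7, -2, -5)
  D4: (8, -3, -5) + (-1, 0, 1) = (7, -3, -4)
  D5: (8, -3, -5) + (0, -1, 1) = (8, -4, -4)

Answer: 9 -4 -5
9 -3 -6
8 -2 -6
7 -2 -5
7 -3 -4
8 -4 -4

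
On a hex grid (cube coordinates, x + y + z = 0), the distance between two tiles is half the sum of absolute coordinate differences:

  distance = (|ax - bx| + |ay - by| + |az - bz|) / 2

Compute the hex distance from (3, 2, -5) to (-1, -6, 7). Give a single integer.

|ax - bx| = |3 - (-1)| = 4
|ay - by| = |2 - (-6)| = 8
|az - bz| = |-5 - 7| = 12
distance = (4 + 8 + 12) / 2 = 24 / 2 = 12

Answer: 12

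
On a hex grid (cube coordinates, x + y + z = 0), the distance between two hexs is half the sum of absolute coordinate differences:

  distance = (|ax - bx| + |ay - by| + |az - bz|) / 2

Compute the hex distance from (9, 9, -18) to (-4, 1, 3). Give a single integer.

|ax - bx| = |9 - (-4)| = 13
|ay - by| = |9 - 1| = 8
|az - bz| = |-18 - 3| = 21
distance = (13 + 8 + 21) / 2 = 42 / 2 = 21

Answer: 21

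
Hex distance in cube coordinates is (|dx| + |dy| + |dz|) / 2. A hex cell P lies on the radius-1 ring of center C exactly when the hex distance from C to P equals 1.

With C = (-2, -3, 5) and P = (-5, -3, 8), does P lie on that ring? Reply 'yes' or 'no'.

|px - cx| = |-5 - (-2)| = 3
|py - cy| = |-3 - (-3)| = 0
|pz - cz| = |8 - 5| = 3
distance = (3+0+3)/2 = 6/2 = 3
radius = 1; distance != radius -> no

Answer: no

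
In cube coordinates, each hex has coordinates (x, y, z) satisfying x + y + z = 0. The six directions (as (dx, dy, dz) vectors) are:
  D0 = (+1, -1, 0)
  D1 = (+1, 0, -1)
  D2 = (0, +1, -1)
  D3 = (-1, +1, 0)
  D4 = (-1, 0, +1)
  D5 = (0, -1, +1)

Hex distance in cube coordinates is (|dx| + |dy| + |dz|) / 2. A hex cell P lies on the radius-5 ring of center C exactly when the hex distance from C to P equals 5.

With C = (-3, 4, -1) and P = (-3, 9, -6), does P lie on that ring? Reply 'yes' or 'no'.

Answer: yes

Derivation:
|px - cx| = |-3 - (-3)| = 0
|py - cy| = |9 - 4| = 5
|pz - cz| = |-6 - (-1)| = 5
distance = (0+5+5)/2 = 10/2 = 5
radius = 5; distance == radius -> yes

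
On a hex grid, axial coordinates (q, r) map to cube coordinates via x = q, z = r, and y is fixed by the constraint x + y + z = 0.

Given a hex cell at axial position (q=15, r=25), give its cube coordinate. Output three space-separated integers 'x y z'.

x = q = 15
z = r = 25
y = -x - z = -(15) - (25) = -40

Answer: 15 -40 25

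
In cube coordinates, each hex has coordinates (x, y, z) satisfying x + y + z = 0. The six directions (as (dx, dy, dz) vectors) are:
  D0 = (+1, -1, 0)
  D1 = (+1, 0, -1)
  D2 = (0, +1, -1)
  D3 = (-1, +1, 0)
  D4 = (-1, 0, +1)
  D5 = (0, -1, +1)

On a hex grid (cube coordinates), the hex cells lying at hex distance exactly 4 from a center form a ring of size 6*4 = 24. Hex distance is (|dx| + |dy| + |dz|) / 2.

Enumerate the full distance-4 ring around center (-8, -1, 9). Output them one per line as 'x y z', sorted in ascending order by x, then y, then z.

Walk ring at distance 4 from (-8, -1, 9):
Start at center + D4*4 = (-12, -1, 13)
  hex 0: (-12, -1, 13)
  hex 1: (-11, -2, 13)
  hex 2: (-10, -3, 13)
  hex 3: (-9, -4, 13)
  hex 4: (-8, -5, 13)
  hex 5: (-7, -5, 12)
  hex 6: (-6, -5, 11)
  hex 7: (-5, -5, 10)
  hex 8: (-4, -5, 9)
  hex 9: (-4, -4, 8)
  hex 10: (-4, -3, 7)
  hex 11: (-4, -2, 6)
  hex 12: (-4, -1, 5)
  hex 13: (-5, 0, 5)
  hex 14: (-6, 1, 5)
  hex 15: (-7, 2, 5)
  hex 16: (-8, 3, 5)
  hex 17: (-9, 3, 6)
  hex 18: (-10, 3, 7)
  hex 19: (-11, 3, 8)
  hex 20: (-12, 3, 9)
  hex 21: (-12, 2, 10)
  hex 22: (-12, 1, 11)
  hex 23: (-12, 0, 12)
Sorted: 24 hexes.

Answer: -12 -1 13
-12 0 12
-12 1 11
-12 2 10
-12 3 9
-11 -2 13
-11 3 8
-10 -3 13
-10 3 7
-9 -4 13
-9 3 6
-8 -5 13
-8 3 5
-7 -5 12
-7 2 5
-6 -5 11
-6 1 5
-5 -5 10
-5 0 5
-4 -5 9
-4 -4 8
-4 -3 7
-4 -2 6
-4 -1 5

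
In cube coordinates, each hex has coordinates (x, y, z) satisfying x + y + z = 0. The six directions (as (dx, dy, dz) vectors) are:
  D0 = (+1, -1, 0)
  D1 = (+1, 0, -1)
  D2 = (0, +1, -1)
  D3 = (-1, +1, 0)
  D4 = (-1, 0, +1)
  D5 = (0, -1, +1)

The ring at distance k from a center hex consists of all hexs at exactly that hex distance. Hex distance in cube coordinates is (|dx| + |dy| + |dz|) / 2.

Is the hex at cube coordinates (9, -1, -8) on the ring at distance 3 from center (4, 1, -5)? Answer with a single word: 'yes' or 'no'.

|px - cx| = |9 - 4| = 5
|py - cy| = |-1 - 1| = 2
|pz - cz| = |-8 - (-5)| = 3
distance = (5+2+3)/2 = 10/2 = 5
radius = 3; distance != radius -> no

Answer: no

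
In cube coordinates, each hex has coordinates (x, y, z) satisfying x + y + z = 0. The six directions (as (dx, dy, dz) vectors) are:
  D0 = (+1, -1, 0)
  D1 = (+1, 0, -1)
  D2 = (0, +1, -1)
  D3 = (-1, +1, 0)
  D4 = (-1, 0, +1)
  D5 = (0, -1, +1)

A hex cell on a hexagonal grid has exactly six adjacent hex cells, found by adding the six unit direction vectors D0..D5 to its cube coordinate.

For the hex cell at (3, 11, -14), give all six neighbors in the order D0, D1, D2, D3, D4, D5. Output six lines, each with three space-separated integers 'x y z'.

Answer: 4 10 -14
4 11 -15
3 12 -15
2 12 -14
2 11 -13
3 10 -13

Derivation:
Center: (3, 11, -14). Add each direction:
  D0: (3, 11, -14) + (1, -1, 0) = (4, 10, -14)
  D1: (3, 11, -14) + (1, 0, -1) = (4, 11, -15)
  D2: (3, 11, -14) + (0, 1, -1) = (3, 12, -15)
  D3: (3, 11, -14) + (-1, 1, 0) = (2, 12, -14)
  D4: (3, 11, -14) + (-1, 0, 1) = (2, 11, -13)
  D5: (3, 11, -14) + (0, -1, 1) = (3, 10, -13)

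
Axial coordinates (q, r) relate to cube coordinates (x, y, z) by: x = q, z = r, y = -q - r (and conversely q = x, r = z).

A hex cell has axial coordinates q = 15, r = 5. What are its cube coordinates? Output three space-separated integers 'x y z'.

x = q = 15
z = r = 5
y = -x - z = -(15) - (5) = -20

Answer: 15 -20 5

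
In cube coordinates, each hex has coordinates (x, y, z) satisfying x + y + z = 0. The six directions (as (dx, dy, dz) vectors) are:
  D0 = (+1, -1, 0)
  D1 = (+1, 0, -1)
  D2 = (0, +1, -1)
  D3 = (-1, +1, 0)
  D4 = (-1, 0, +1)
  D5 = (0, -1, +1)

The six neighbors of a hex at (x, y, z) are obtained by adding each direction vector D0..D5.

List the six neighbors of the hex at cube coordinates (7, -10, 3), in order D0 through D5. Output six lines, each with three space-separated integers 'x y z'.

Center: (7, -10, 3). Add each direction:
  D0: (7, -10, 3) + (1, -1, 0) = (8, -11, 3)
  D1: (7, -10, 3) + (1, 0, -1) = (8, -10, 2)
  D2: (7, -10, 3) + (0, 1, -1) = (7, -9, 2)
  D3: (7, -10, 3) + (-1, 1, 0) = (6, -9, 3)
  D4: (7, -10, 3) + (-1, 0, 1) = (6, -10, 4)
  D5: (7, -10, 3) + (0, -1, 1) = (7, -11, 4)

Answer: 8 -11 3
8 -10 2
7 -9 2
6 -9 3
6 -10 4
7 -11 4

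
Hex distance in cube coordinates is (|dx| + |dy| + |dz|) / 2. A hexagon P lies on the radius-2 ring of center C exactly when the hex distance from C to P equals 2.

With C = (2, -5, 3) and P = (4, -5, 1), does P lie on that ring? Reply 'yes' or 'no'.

|px - cx| = |4 - 2| = 2
|py - cy| = |-5 - (-5)| = 0
|pz - cz| = |1 - 3| = 2
distance = (2+0+2)/2 = 4/2 = 2
radius = 2; distance == radius -> yes

Answer: yes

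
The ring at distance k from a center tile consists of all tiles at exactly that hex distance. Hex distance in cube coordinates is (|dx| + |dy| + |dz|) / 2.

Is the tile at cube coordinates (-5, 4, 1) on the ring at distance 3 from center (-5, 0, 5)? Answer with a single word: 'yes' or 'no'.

|px - cx| = |-5 - (-5)| = 0
|py - cy| = |4 - 0| = 4
|pz - cz| = |1 - 5| = 4
distance = (0+4+4)/2 = 8/2 = 4
radius = 3; distance != radius -> no

Answer: no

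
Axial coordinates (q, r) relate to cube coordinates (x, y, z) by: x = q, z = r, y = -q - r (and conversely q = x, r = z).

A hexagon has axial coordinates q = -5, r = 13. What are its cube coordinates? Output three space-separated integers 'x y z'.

Answer: -5 -8 13

Derivation:
x = q = -5
z = r = 13
y = -x - z = -(-5) - (13) = -8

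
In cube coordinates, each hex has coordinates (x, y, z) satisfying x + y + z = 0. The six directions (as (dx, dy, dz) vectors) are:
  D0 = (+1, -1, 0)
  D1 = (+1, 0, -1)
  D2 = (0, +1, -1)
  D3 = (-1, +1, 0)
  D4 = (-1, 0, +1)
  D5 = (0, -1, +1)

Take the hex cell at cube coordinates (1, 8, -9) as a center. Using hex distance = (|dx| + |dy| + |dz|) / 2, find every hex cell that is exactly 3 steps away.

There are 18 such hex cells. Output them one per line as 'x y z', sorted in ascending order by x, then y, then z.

Answer: -2 8 -6
-2 9 -7
-2 10 -8
-2 11 -9
-1 7 -6
-1 11 -10
0 6 -6
0 11 -11
1 5 -6
1 11 -12
2 5 -7
2 10 -12
3 5 -8
3 9 -12
4 5 -9
4 6 -10
4 7 -11
4 8 -12

Derivation:
Walk ring at distance 3 from (1, 8, -9):
Start at center + D4*3 = (-2, 8, -6)
  hex 0: (-2, 8, -6)
  hex 1: (-1, 7, -6)
  hex 2: (0, 6, -6)
  hex 3: (1, 5, -6)
  hex 4: (2, 5, -7)
  hex 5: (3, 5, -8)
  hex 6: (4, 5, -9)
  hex 7: (4, 6, -10)
  hex 8: (4, 7, -11)
  hex 9: (4, 8, -12)
  hex 10: (3, 9, -12)
  hex 11: (2, 10, -12)
  hex 12: (1, 11, -12)
  hex 13: (0, 11, -11)
  hex 14: (-1, 11, -10)
  hex 15: (-2, 11, -9)
  hex 16: (-2, 10, -8)
  hex 17: (-2, 9, -7)
Sorted: 18 hexes.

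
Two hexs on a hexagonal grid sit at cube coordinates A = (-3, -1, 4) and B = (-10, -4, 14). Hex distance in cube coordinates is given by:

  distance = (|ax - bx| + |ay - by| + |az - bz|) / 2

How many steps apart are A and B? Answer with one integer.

|ax - bx| = |-3 - (-10)| = 7
|ay - by| = |-1 - (-4)| = 3
|az - bz| = |4 - 14| = 10
distance = (7 + 3 + 10) / 2 = 20 / 2 = 10

Answer: 10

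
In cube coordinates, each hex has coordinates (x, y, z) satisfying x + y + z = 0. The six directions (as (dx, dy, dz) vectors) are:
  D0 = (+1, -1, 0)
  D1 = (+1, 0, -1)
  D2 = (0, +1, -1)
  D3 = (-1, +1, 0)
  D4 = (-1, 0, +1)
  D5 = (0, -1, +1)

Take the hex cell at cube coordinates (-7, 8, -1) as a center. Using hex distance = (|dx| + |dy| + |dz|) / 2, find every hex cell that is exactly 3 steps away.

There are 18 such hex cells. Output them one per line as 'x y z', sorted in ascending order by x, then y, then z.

Answer: -10 8 2
-10 9 1
-10 10 0
-10 11 -1
-9 7 2
-9 11 -2
-8 6 2
-8 11 -3
-7 5 2
-7 11 -4
-6 5 1
-6 10 -4
-5 5 0
-5 9 -4
-4 5 -1
-4 6 -2
-4 7 -3
-4 8 -4

Derivation:
Walk ring at distance 3 from (-7, 8, -1):
Start at center + D4*3 = (-10, 8, 2)
  hex 0: (-10, 8, 2)
  hex 1: (-9, 7, 2)
  hex 2: (-8, 6, 2)
  hex 3: (-7, 5, 2)
  hex 4: (-6, 5, 1)
  hex 5: (-5, 5, 0)
  hex 6: (-4, 5, -1)
  hex 7: (-4, 6, -2)
  hex 8: (-4, 7, -3)
  hex 9: (-4, 8, -4)
  hex 10: (-5, 9, -4)
  hex 11: (-6, 10, -4)
  hex 12: (-7, 11, -4)
  hex 13: (-8, 11, -3)
  hex 14: (-9, 11, -2)
  hex 15: (-10, 11, -1)
  hex 16: (-10, 10, 0)
  hex 17: (-10, 9, 1)
Sorted: 18 hexes.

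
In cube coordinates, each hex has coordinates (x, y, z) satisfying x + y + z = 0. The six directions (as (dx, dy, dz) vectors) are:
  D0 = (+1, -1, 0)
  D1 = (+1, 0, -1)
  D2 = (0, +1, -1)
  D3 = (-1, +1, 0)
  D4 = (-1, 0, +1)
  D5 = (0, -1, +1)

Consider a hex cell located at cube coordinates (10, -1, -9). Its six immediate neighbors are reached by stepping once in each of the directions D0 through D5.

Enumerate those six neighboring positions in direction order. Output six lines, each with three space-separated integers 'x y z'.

Answer: 11 -2 -9
11 -1 -10
10 0 -10
9 0 -9
9 -1 -8
10 -2 -8

Derivation:
Center: (10, -1, -9). Add each direction:
  D0: (10, -1, -9) + (1, -1, 0) = (11, -2, -9)
  D1: (10, -1, -9) + (1, 0, -1) = (11, -1, -10)
  D2: (10, -1, -9) + (0, 1, -1) = (10, 0, -10)
  D3: (10, -1, -9) + (-1, 1, 0) = (9, 0, -9)
  D4: (10, -1, -9) + (-1, 0, 1) = (9, -1, -8)
  D5: (10, -1, -9) + (0, -1, 1) = (10, -2, -8)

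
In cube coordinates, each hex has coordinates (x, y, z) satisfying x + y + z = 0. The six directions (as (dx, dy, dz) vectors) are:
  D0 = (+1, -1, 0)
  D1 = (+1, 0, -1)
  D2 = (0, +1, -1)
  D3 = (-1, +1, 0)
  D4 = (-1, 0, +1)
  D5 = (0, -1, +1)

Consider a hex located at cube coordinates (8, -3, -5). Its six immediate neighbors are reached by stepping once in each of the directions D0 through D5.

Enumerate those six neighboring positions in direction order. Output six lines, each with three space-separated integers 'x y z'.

Answer: 9 -4 -5
9 -3 -6
8 -2 -6
7 -2 -5
7 -3 -4
8 -4 -4

Derivation:
Center: (8, -3, -5). Add each direction:
  D0: (8, -3, -5) + (1, -1, 0) = (9, -4, -5)
  D1: (8, -3, -5) + (1, 0, -1) = (9, -3, -6)
  D2: (8, -3, -5) + (0, 1, -1) = (8, -2, -6)
  D3: (8, -3, -5) + (-1, 1, 0) = (7, -2, -5)
  D4: (8, -3, -5) + (-1, 0, 1) = (7, -3, -4)
  D5: (8, -3, -5) + (0, -1, 1) = (8, -4, -4)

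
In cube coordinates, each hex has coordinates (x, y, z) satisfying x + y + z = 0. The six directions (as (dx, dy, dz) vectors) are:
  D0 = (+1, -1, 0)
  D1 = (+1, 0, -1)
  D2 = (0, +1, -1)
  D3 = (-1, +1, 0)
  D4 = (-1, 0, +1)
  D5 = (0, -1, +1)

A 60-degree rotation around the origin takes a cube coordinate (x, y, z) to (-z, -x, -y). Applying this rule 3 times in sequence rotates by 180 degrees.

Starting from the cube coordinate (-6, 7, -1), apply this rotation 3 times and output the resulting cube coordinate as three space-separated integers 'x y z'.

Answer: 6 -7 1

Derivation:
Start: (-6, 7, -1)
Step 1: (-6, 7, -1) -> (-(-1), -(-6), -(7)) = (1, 6, -7)
Step 2: (1, 6, -7) -> (-(-7), -(1), -(6)) = (7, -1, -6)
Step 3: (7, -1, -6) -> (-(-6), -(7), -(-1)) = (6, -7, 1)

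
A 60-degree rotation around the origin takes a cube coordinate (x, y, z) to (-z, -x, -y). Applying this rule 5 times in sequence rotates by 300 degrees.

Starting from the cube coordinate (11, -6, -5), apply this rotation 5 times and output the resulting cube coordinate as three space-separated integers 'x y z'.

Start: (11, -6, -5)
Step 1: (11, -6, -5) -> (-(-5), -(11), -(-6)) = (5, -11, 6)
Step 2: (5, -11, 6) -> (-(6), -(5), -(-11)) = (-6, -5, 11)
Step 3: (-6, -5, 11) -> (-(11), -(-6), -(-5)) = (-11, 6, 5)
Step 4: (-11, 6, 5) -> (-(5), -(-11), -(6)) = (-5, 11, -6)
Step 5: (-5, 11, -6) -> (-(-6), -(-5), -(11)) = (6, 5, -11)

Answer: 6 5 -11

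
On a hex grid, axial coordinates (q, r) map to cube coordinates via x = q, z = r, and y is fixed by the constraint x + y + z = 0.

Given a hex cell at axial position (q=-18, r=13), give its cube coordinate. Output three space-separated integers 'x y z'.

x = q = -18
z = r = 13
y = -x - z = -(-18) - (13) = 5

Answer: -18 5 13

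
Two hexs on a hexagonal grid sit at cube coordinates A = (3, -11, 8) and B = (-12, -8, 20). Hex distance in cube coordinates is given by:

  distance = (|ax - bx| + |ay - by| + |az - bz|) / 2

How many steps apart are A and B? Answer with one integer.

Answer: 15

Derivation:
|ax - bx| = |3 - (-12)| = 15
|ay - by| = |-11 - (-8)| = 3
|az - bz| = |8 - 20| = 12
distance = (15 + 3 + 12) / 2 = 30 / 2 = 15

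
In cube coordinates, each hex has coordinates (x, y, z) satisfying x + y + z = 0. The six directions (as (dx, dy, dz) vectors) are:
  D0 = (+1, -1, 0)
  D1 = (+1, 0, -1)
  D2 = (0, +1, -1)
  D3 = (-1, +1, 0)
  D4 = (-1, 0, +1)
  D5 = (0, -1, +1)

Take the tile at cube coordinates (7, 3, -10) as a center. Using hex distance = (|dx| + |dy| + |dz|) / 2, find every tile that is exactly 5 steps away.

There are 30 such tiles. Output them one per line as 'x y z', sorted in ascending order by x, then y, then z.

Answer: 2 3 -5
2 4 -6
2 5 -7
2 6 -8
2 7 -9
2 8 -10
3 2 -5
3 8 -11
4 1 -5
4 8 -12
5 0 -5
5 8 -13
6 -1 -5
6 8 -14
7 -2 -5
7 8 -15
8 -2 -6
8 7 -15
9 -2 -7
9 6 -15
10 -2 -8
10 5 -15
11 -2 -9
11 4 -15
12 -2 -10
12 -1 -11
12 0 -12
12 1 -13
12 2 -14
12 3 -15

Derivation:
Walk ring at distance 5 from (7, 3, -10):
Start at center + D4*5 = (2, 3, -5)
  hex 0: (2, 3, -5)
  hex 1: (3, 2, -5)
  hex 2: (4, 1, -5)
  hex 3: (5, 0, -5)
  hex 4: (6, -1, -5)
  hex 5: (7, -2, -5)
  hex 6: (8, -2, -6)
  hex 7: (9, -2, -7)
  hex 8: (10, -2, -8)
  hex 9: (11, -2, -9)
  hex 10: (12, -2, -10)
  hex 11: (12, -1, -11)
  hex 12: (12, 0, -12)
  hex 13: (12, 1, -13)
  hex 14: (12, 2, -14)
  hex 15: (12, 3, -15)
  hex 16: (11, 4, -15)
  hex 17: (10, 5, -15)
  hex 18: (9, 6, -15)
  hex 19: (8, 7, -15)
  hex 20: (7, 8, -15)
  hex 21: (6, 8, -14)
  hex 22: (5, 8, -13)
  hex 23: (4, 8, -12)
  hex 24: (3, 8, -11)
  hex 25: (2, 8, -10)
  hex 26: (2, 7, -9)
  hex 27: (2, 6, -8)
  hex 28: (2, 5, -7)
  hex 29: (2, 4, -6)
Sorted: 30 hexes.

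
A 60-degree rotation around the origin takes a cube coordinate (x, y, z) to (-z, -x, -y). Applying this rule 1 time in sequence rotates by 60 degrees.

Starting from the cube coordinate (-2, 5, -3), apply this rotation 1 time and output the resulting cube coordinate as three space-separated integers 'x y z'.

Answer: 3 2 -5

Derivation:
Start: (-2, 5, -3)
Step 1: (-2, 5, -3) -> (-(-3), -(-2), -(5)) = (3, 2, -5)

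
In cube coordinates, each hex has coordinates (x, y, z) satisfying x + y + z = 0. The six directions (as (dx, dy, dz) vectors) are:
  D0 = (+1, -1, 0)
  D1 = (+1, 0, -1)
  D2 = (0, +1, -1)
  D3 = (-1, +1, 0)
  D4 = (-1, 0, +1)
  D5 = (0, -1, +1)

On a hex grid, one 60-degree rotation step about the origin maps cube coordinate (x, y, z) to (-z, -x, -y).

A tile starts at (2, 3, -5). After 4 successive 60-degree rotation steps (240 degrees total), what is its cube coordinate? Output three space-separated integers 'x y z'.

Start: (2, 3, -5)
Step 1: (2, 3, -5) -> (-(-5), -(2), -(3)) = (5, -2, -3)
Step 2: (5, -2, -3) -> (-(-3), -(5), -(-2)) = (3, -5, 2)
Step 3: (3, -5, 2) -> (-(2), -(3), -(-5)) = (-2, -3, 5)
Step 4: (-2, -3, 5) -> (-(5), -(-2), -(-3)) = (-5, 2, 3)

Answer: -5 2 3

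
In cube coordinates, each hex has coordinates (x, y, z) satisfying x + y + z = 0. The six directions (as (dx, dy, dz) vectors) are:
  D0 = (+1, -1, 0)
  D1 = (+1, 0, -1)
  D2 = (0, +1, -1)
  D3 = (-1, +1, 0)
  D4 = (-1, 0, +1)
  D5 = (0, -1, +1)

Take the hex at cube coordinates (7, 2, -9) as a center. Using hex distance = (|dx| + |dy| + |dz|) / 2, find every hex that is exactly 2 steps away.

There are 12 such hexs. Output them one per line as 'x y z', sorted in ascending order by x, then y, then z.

Answer: 5 2 -7
5 3 -8
5 4 -9
6 1 -7
6 4 -10
7 0 -7
7 4 -11
8 0 -8
8 3 -11
9 0 -9
9 1 -10
9 2 -11

Derivation:
Walk ring at distance 2 from (7, 2, -9):
Start at center + D4*2 = (5, 2, -7)
  hex 0: (5, 2, -7)
  hex 1: (6, 1, -7)
  hex 2: (7, 0, -7)
  hex 3: (8, 0, -8)
  hex 4: (9, 0, -9)
  hex 5: (9, 1, -10)
  hex 6: (9, 2, -11)
  hex 7: (8, 3, -11)
  hex 8: (7, 4, -11)
  hex 9: (6, 4, -10)
  hex 10: (5, 4, -9)
  hex 11: (5, 3, -8)
Sorted: 12 hexes.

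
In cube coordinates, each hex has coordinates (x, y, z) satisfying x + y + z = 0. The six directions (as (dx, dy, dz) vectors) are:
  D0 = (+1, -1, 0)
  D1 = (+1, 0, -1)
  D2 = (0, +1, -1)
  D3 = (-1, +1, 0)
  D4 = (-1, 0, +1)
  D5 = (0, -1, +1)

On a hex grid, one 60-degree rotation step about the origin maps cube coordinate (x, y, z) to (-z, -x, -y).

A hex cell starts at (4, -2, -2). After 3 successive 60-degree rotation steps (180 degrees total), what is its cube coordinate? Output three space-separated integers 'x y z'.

Start: (4, -2, -2)
Step 1: (4, -2, -2) -> (-(-2), -(4), -(-2)) = (2, -4, 2)
Step 2: (2, -4, 2) -> (-(2), -(2), -(-4)) = (-2, -2, 4)
Step 3: (-2, -2, 4) -> (-(4), -(-2), -(-2)) = (-4, 2, 2)

Answer: -4 2 2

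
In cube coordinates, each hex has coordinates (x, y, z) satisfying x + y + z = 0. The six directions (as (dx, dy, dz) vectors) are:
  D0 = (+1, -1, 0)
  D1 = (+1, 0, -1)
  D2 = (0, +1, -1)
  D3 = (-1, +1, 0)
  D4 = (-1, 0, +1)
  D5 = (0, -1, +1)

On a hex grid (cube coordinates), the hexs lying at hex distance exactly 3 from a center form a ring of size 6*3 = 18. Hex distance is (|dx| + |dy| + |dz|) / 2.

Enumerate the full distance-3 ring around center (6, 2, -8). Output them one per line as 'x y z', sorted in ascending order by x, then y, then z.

Answer: 3 2 -5
3 3 -6
3 4 -7
3 5 -8
4 1 -5
4 5 -9
5 0 -5
5 5 -10
6 -1 -5
6 5 -11
7 -1 -6
7 4 -11
8 -1 -7
8 3 -11
9 -1 -8
9 0 -9
9 1 -10
9 2 -11

Derivation:
Walk ring at distance 3 from (6, 2, -8):
Start at center + D4*3 = (3, 2, -5)
  hex 0: (3, 2, -5)
  hex 1: (4, 1, -5)
  hex 2: (5, 0, -5)
  hex 3: (6, -1, -5)
  hex 4: (7, -1, -6)
  hex 5: (8, -1, -7)
  hex 6: (9, -1, -8)
  hex 7: (9, 0, -9)
  hex 8: (9, 1, -10)
  hex 9: (9, 2, -11)
  hex 10: (8, 3, -11)
  hex 11: (7, 4, -11)
  hex 12: (6, 5, -11)
  hex 13: (5, 5, -10)
  hex 14: (4, 5, -9)
  hex 15: (3, 5, -8)
  hex 16: (3, 4, -7)
  hex 17: (3, 3, -6)
Sorted: 18 hexes.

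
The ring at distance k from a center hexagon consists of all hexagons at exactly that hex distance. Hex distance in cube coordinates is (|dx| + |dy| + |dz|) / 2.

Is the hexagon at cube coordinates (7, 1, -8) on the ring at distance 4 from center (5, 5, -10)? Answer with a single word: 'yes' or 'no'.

Answer: yes

Derivation:
|px - cx| = |7 - 5| = 2
|py - cy| = |1 - 5| = 4
|pz - cz| = |-8 - (-10)| = 2
distance = (2+4+2)/2 = 8/2 = 4
radius = 4; distance == radius -> yes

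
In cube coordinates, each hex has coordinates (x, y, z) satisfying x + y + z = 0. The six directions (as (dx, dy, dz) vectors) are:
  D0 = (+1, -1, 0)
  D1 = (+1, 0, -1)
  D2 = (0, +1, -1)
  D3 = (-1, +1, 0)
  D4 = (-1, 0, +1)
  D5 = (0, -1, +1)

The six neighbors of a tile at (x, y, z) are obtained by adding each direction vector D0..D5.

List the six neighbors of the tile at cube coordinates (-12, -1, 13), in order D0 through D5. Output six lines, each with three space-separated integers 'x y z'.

Answer: -11 -2 13
-11 -1 12
-12 0 12
-13 0 13
-13 -1 14
-12 -2 14

Derivation:
Center: (-12, -1, 13). Add each direction:
  D0: (-12, -1, 13) + (1, -1, 0) = (-11, -2, 13)
  D1: (-12, -1, 13) + (1, 0, -1) = (-11, -1, 12)
  D2: (-12, -1, 13) + (0, 1, -1) = (-12, 0, 12)
  D3: (-12, -1, 13) + (-1, 1, 0) = (-13, 0, 13)
  D4: (-12, -1, 13) + (-1, 0, 1) = (-13, -1, 14)
  D5: (-12, -1, 13) + (0, -1, 1) = (-12, -2, 14)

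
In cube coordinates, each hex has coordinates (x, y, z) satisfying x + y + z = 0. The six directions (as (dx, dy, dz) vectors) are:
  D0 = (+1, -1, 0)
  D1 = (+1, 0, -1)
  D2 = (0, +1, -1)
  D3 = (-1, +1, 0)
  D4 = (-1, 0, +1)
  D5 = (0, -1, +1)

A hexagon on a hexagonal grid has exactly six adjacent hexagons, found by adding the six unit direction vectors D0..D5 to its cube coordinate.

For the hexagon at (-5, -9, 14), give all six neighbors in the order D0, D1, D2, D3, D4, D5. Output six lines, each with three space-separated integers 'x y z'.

Answer: -4 -10 14
-4 -9 13
-5 -8 13
-6 -8 14
-6 -9 15
-5 -10 15

Derivation:
Center: (-5, -9, 14). Add each direction:
  D0: (-5, -9, 14) + (1, -1, 0) = (-4, -10, 14)
  D1: (-5, -9, 14) + (1, 0, -1) = (-4, -9, 13)
  D2: (-5, -9, 14) + (0, 1, -1) = (-5, -8, 13)
  D3: (-5, -9, 14) + (-1, 1, 0) = (-6, -8, 14)
  D4: (-5, -9, 14) + (-1, 0, 1) = (-6, -9, 15)
  D5: (-5, -9, 14) + (0, -1, 1) = (-5, -10, 15)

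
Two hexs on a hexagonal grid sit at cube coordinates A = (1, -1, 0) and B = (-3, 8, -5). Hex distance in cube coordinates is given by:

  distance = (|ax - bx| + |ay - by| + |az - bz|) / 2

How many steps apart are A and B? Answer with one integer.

|ax - bx| = |1 - (-3)| = 4
|ay - by| = |-1 - 8| = 9
|az - bz| = |0 - (-5)| = 5
distance = (4 + 9 + 5) / 2 = 18 / 2 = 9

Answer: 9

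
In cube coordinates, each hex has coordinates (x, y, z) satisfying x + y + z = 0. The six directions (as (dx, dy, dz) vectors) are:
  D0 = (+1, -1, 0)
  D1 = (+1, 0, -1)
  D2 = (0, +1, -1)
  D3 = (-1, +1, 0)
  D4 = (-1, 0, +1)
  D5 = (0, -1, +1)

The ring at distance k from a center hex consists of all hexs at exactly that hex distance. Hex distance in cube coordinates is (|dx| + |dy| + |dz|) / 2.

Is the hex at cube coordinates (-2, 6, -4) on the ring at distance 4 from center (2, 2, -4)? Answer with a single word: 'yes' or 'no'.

Answer: yes

Derivation:
|px - cx| = |-2 - 2| = 4
|py - cy| = |6 - 2| = 4
|pz - cz| = |-4 - (-4)| = 0
distance = (4+4+0)/2 = 8/2 = 4
radius = 4; distance == radius -> yes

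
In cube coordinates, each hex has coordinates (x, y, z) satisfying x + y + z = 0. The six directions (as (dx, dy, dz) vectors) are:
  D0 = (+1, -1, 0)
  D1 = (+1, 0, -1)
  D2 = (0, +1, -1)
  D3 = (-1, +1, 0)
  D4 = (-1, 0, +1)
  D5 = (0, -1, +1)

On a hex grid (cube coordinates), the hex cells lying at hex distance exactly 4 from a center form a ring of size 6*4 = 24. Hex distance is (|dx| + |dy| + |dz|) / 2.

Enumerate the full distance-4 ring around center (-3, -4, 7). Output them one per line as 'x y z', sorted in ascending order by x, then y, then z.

Answer: -7 -4 11
-7 -3 10
-7 -2 9
-7 -1 8
-7 0 7
-6 -5 11
-6 0 6
-5 -6 11
-5 0 5
-4 -7 11
-4 0 4
-3 -8 11
-3 0 3
-2 -8 10
-2 -1 3
-1 -8 9
-1 -2 3
0 -8 8
0 -3 3
1 -8 7
1 -7 6
1 -6 5
1 -5 4
1 -4 3

Derivation:
Walk ring at distance 4 from (-3, -4, 7):
Start at center + D4*4 = (-7, -4, 11)
  hex 0: (-7, -4, 11)
  hex 1: (-6, -5, 11)
  hex 2: (-5, -6, 11)
  hex 3: (-4, -7, 11)
  hex 4: (-3, -8, 11)
  hex 5: (-2, -8, 10)
  hex 6: (-1, -8, 9)
  hex 7: (0, -8, 8)
  hex 8: (1, -8, 7)
  hex 9: (1, -7, 6)
  hex 10: (1, -6, 5)
  hex 11: (1, -5, 4)
  hex 12: (1, -4, 3)
  hex 13: (0, -3, 3)
  hex 14: (-1, -2, 3)
  hex 15: (-2, -1, 3)
  hex 16: (-3, 0, 3)
  hex 17: (-4, 0, 4)
  hex 18: (-5, 0, 5)
  hex 19: (-6, 0, 6)
  hex 20: (-7, 0, 7)
  hex 21: (-7, -1, 8)
  hex 22: (-7, -2, 9)
  hex 23: (-7, -3, 10)
Sorted: 24 hexes.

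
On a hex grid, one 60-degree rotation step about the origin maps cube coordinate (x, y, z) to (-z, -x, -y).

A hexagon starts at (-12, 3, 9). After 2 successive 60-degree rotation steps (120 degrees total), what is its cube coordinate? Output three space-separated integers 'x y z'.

Start: (-12, 3, 9)
Step 1: (-12, 3, 9) -> (-(9), -(-12), -(3)) = (-9, 12, -3)
Step 2: (-9, 12, -3) -> (-(-3), -(-9), -(12)) = (3, 9, -12)

Answer: 3 9 -12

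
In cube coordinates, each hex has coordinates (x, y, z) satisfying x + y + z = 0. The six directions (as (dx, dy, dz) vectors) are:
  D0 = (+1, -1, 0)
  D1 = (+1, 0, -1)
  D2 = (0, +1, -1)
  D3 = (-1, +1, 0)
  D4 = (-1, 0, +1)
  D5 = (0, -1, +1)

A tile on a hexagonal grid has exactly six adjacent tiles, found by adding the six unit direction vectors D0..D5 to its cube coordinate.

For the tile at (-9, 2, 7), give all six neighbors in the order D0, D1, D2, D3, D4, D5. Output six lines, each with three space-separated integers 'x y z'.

Answer: -8 1 7
-8 2 6
-9 3 6
-10 3 7
-10 2 8
-9 1 8

Derivation:
Center: (-9, 2, 7). Add each direction:
  D0: (-9, 2, 7) + (1, -1, 0) = (-8, 1, 7)
  D1: (-9, 2, 7) + (1, 0, -1) = (-8, 2, 6)
  D2: (-9, 2, 7) + (0, 1, -1) = (-9, 3, 6)
  D3: (-9, 2, 7) + (-1, 1, 0) = (-10, 3, 7)
  D4: (-9, 2, 7) + (-1, 0, 1) = (-10, 2, 8)
  D5: (-9, 2, 7) + (0, -1, 1) = (-9, 1, 8)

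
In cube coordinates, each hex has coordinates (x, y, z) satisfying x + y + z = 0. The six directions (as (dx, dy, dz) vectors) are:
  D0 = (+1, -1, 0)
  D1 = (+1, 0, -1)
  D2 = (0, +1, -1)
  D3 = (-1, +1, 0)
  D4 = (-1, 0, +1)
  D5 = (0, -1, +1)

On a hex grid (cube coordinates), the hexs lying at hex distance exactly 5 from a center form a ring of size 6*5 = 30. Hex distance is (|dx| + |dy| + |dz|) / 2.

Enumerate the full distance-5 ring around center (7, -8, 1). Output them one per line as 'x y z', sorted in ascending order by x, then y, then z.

Walk ring at distance 5 from (7, -8, 1):
Start at center + D4*5 = (2, -8, 6)
  hex 0: (2, -8, 6)
  hex 1: (3, -9, 6)
  hex 2: (4, -10, 6)
  hex 3: (5, -11, 6)
  hex 4: (6, -12, 6)
  hex 5: (7, -13, 6)
  hex 6: (8, -13, 5)
  hex 7: (9, -13, 4)
  hex 8: (10, -13, 3)
  hex 9: (11, -13, 2)
  hex 10: (12, -13, 1)
  hex 11: (12, -12, 0)
  hex 12: (12, -11, -1)
  hex 13: (12, -10, -2)
  hex 14: (12, -9, -3)
  hex 15: (12, -8, -4)
  hex 16: (11, -7, -4)
  hex 17: (10, -6, -4)
  hex 18: (9, -5, -4)
  hex 19: (8, -4, -4)
  hex 20: (7, -3, -4)
  hex 21: (6, -3, -3)
  hex 22: (5, -3, -2)
  hex 23: (4, -3, -1)
  hex 24: (3, -3, 0)
  hex 25: (2, -3, 1)
  hex 26: (2, -4, 2)
  hex 27: (2, -5, 3)
  hex 28: (2, -6, 4)
  hex 29: (2, -7, 5)
Sorted: 30 hexes.

Answer: 2 -8 6
2 -7 5
2 -6 4
2 -5 3
2 -4 2
2 -3 1
3 -9 6
3 -3 0
4 -10 6
4 -3 -1
5 -11 6
5 -3 -2
6 -12 6
6 -3 -3
7 -13 6
7 -3 -4
8 -13 5
8 -4 -4
9 -13 4
9 -5 -4
10 -13 3
10 -6 -4
11 -13 2
11 -7 -4
12 -13 1
12 -12 0
12 -11 -1
12 -10 -2
12 -9 -3
12 -8 -4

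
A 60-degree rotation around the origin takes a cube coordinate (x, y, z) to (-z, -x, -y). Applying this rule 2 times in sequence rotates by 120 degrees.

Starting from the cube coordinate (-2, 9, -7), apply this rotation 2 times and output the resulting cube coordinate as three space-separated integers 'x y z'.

Start: (-2, 9, -7)
Step 1: (-2, 9, -7) -> (-(-7), -(-2), -(9)) = (7, 2, -9)
Step 2: (7, 2, -9) -> (-(-9), -(7), -(2)) = (9, -7, -2)

Answer: 9 -7 -2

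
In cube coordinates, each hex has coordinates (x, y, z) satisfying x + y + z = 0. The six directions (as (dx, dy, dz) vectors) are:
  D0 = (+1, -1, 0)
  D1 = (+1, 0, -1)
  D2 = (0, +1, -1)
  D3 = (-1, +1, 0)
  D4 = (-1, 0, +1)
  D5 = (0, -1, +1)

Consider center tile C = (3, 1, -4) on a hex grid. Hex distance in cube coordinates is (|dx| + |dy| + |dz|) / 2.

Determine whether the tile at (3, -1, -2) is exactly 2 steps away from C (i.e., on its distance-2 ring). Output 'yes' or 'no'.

|px - cx| = |3 - 3| = 0
|py - cy| = |-1 - 1| = 2
|pz - cz| = |-2 - (-4)| = 2
distance = (0+2+2)/2 = 4/2 = 2
radius = 2; distance == radius -> yes

Answer: yes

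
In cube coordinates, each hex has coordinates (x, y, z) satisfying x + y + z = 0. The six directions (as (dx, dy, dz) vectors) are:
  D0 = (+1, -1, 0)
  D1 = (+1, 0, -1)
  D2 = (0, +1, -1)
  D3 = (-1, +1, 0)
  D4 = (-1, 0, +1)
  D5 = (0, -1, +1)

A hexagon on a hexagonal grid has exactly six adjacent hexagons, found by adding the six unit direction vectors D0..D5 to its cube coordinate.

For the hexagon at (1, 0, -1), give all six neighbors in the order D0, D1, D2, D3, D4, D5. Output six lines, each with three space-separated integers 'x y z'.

Center: (1, 0, -1). Add each direction:
  D0: (1, 0, -1) + (1, -1, 0) = (2, -1, -1)
  D1: (1, 0, -1) + (1, 0, -1) = (2, 0, -2)
  D2: (1, 0, -1) + (0, 1, -1) = (1, 1, -2)
  D3: (1, 0, -1) + (-1, 1, 0) = (0, 1, -1)
  D4: (1, 0, -1) + (-1, 0, 1) = (0, 0, 0)
  D5: (1, 0, -1) + (0, -1, 1) = (1, -1, 0)

Answer: 2 -1 -1
2 0 -2
1 1 -2
0 1 -1
0 0 0
1 -1 0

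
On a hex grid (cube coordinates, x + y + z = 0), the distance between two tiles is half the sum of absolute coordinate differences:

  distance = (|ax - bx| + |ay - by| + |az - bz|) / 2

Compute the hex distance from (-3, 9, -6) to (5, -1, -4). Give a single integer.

|ax - bx| = |-3 - 5| = 8
|ay - by| = |9 - (-1)| = 10
|az - bz| = |-6 - (-4)| = 2
distance = (8 + 10 + 2) / 2 = 20 / 2 = 10

Answer: 10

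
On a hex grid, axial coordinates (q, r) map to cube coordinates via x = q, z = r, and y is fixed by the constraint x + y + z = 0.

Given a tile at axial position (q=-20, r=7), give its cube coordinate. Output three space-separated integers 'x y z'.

Answer: -20 13 7

Derivation:
x = q = -20
z = r = 7
y = -x - z = -(-20) - (7) = 13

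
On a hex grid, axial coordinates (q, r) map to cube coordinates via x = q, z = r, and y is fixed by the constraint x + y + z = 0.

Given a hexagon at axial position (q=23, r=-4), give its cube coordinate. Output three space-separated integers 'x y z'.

x = q = 23
z = r = -4
y = -x - z = -(23) - (-4) = -19

Answer: 23 -19 -4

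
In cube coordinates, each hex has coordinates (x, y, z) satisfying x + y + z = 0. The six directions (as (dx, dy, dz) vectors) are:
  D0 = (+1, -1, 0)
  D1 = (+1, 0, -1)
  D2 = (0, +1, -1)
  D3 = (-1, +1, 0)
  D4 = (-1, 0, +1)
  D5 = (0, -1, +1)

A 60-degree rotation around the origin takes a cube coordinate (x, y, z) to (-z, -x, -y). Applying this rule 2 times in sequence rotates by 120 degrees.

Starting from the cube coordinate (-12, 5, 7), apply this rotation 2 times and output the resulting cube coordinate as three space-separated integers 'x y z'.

Answer: 5 7 -12

Derivation:
Start: (-12, 5, 7)
Step 1: (-12, 5, 7) -> (-(7), -(-12), -(5)) = (-7, 12, -5)
Step 2: (-7, 12, -5) -> (-(-5), -(-7), -(12)) = (5, 7, -12)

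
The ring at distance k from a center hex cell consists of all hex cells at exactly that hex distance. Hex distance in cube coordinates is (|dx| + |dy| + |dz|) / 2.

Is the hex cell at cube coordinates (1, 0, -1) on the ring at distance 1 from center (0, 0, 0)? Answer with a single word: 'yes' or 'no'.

|px - cx| = |1 - 0| = 1
|py - cy| = |0 - 0| = 0
|pz - cz| = |-1 - 0| = 1
distance = (1+0+1)/2 = 2/2 = 1
radius = 1; distance == radius -> yes

Answer: yes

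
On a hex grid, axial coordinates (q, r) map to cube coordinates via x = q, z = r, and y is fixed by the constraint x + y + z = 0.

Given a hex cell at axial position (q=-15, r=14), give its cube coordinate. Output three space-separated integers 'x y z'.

Answer: -15 1 14

Derivation:
x = q = -15
z = r = 14
y = -x - z = -(-15) - (14) = 1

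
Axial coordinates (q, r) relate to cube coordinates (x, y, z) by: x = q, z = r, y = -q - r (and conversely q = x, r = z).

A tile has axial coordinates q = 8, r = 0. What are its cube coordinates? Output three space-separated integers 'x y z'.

Answer: 8 -8 0

Derivation:
x = q = 8
z = r = 0
y = -x - z = -(8) - (0) = -8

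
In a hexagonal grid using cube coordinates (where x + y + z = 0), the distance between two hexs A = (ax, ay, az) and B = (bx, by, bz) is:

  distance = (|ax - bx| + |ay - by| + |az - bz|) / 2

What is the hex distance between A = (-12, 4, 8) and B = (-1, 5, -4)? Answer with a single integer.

Answer: 12

Derivation:
|ax - bx| = |-12 - (-1)| = 11
|ay - by| = |4 - 5| = 1
|az - bz| = |8 - (-4)| = 12
distance = (11 + 1 + 12) / 2 = 24 / 2 = 12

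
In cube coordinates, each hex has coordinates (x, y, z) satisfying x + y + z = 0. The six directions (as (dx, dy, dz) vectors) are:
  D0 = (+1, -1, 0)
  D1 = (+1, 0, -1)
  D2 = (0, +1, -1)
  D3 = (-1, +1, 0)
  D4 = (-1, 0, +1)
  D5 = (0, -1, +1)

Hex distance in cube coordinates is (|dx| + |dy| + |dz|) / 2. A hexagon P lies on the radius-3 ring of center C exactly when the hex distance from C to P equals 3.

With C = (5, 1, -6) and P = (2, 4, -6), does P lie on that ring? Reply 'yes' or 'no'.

|px - cx| = |2 - 5| = 3
|py - cy| = |4 - 1| = 3
|pz - cz| = |-6 - (-6)| = 0
distance = (3+3+0)/2 = 6/2 = 3
radius = 3; distance == radius -> yes

Answer: yes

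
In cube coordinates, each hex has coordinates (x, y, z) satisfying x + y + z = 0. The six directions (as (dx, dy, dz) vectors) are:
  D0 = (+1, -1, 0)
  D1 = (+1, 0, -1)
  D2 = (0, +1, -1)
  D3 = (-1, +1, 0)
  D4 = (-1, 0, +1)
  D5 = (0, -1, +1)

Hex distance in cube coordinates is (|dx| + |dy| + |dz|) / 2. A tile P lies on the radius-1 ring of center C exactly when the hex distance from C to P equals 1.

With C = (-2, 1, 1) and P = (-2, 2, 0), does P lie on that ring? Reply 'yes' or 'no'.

|px - cx| = |-2 - (-2)| = 0
|py - cy| = |2 - 1| = 1
|pz - cz| = |0 - 1| = 1
distance = (0+1+1)/2 = 2/2 = 1
radius = 1; distance == radius -> yes

Answer: yes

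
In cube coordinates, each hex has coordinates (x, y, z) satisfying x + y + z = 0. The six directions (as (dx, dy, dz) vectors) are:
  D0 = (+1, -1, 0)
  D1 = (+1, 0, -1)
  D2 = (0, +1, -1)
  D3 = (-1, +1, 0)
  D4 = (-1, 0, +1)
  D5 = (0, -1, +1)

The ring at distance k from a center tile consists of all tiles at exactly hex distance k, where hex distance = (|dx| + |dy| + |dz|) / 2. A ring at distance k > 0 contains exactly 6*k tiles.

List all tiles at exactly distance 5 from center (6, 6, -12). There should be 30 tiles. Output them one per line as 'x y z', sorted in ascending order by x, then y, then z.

Walk ring at distance 5 from (6, 6, -12):
Start at center + D4*5 = (1, 6, -7)
  hex 0: (1, 6, -7)
  hex 1: (2, 5, -7)
  hex 2: (3, 4, -7)
  hex 3: (4, 3, -7)
  hex 4: (5, 2, -7)
  hex 5: (6, 1, -7)
  hex 6: (7, 1, -8)
  hex 7: (8, 1, -9)
  hex 8: (9, 1, -10)
  hex 9: (10, 1, -11)
  hex 10: (11, 1, -12)
  hex 11: (11, 2, -13)
  hex 12: (11, 3, -14)
  hex 13: (11, 4, -15)
  hex 14: (11, 5, -16)
  hex 15: (11, 6, -17)
  hex 16: (10, 7, -17)
  hex 17: (9, 8, -17)
  hex 18: (8, 9, -17)
  hex 19: (7, 10, -17)
  hex 20: (6, 11, -17)
  hex 21: (5, 11, -16)
  hex 22: (4, 11, -15)
  hex 23: (3, 11, -14)
  hex 24: (2, 11, -13)
  hex 25: (1, 11, -12)
  hex 26: (1, 10, -11)
  hex 27: (1, 9, -10)
  hex 28: (1, 8, -9)
  hex 29: (1, 7, -8)
Sorted: 30 hexes.

Answer: 1 6 -7
1 7 -8
1 8 -9
1 9 -10
1 10 -11
1 11 -12
2 5 -7
2 11 -13
3 4 -7
3 11 -14
4 3 -7
4 11 -15
5 2 -7
5 11 -16
6 1 -7
6 11 -17
7 1 -8
7 10 -17
8 1 -9
8 9 -17
9 1 -10
9 8 -17
10 1 -11
10 7 -17
11 1 -12
11 2 -13
11 3 -14
11 4 -15
11 5 -16
11 6 -17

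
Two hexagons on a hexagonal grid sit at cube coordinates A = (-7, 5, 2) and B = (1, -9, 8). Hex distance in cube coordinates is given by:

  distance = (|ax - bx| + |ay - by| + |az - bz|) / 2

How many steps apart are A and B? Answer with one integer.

|ax - bx| = |-7 - 1| = 8
|ay - by| = |5 - (-9)| = 14
|az - bz| = |2 - 8| = 6
distance = (8 + 14 + 6) / 2 = 28 / 2 = 14

Answer: 14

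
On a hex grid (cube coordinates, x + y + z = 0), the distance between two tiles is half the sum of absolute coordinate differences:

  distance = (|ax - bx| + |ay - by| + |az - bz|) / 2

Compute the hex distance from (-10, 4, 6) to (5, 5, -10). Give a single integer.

|ax - bx| = |-10 - 5| = 15
|ay - by| = |4 - 5| = 1
|az - bz| = |6 - (-10)| = 16
distance = (15 + 1 + 16) / 2 = 32 / 2 = 16

Answer: 16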